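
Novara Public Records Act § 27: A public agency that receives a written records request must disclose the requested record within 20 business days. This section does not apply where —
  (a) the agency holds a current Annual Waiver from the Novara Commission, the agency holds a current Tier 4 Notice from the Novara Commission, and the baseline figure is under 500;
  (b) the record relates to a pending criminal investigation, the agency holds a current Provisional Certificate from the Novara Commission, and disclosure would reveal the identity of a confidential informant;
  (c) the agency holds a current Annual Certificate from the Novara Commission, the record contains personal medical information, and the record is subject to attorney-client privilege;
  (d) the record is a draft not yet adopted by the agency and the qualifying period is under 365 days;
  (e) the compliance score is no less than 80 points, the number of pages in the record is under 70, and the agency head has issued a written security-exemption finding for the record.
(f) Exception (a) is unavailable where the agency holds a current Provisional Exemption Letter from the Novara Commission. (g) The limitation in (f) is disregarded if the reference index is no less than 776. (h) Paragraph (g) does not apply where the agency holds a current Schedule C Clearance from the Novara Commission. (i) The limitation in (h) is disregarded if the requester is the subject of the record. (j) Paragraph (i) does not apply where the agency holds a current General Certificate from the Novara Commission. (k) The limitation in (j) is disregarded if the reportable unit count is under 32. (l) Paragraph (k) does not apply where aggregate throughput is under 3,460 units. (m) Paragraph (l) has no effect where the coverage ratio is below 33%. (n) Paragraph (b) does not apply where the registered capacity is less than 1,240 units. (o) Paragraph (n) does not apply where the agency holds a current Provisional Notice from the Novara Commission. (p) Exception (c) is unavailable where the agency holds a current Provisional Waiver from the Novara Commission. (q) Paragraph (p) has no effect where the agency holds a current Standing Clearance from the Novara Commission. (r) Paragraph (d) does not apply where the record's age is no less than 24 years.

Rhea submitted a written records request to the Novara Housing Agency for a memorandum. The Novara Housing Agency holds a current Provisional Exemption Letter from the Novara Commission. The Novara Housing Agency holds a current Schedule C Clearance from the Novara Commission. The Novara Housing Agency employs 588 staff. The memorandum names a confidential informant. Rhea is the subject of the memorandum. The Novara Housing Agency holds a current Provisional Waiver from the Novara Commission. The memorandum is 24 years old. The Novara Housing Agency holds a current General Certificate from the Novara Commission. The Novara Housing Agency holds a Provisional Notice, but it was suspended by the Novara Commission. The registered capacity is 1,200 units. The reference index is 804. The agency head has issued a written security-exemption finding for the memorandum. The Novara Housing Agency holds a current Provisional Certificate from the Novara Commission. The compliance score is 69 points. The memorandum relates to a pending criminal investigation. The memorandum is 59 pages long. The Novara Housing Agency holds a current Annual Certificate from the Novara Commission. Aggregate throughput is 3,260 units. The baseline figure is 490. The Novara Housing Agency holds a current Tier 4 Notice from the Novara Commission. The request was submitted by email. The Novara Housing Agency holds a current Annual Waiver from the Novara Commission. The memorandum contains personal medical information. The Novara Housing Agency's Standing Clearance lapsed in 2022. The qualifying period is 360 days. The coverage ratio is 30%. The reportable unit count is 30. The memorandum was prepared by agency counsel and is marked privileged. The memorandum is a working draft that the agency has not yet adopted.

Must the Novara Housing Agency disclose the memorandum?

No — exception (a) applies; the Novara Housing Agency is not required to disclose the memorandum.

Exception (a) is satisfied on its face — a current Annual Waiver is held; a current Tier 4 Notice is held; the baseline figure is 490, under the 500 limit. Applying paragraphs (f)–(m): (f) is triggered (a current Provisional Exemption Letter is held), but yields to (g): (g) applies — the reference index is 804, meeting the 776 threshold. (h) is engaged (a current Schedule C Clearance is held), but is set aside by (i): (i) applies — Rhea is the subject of the memorandum. (j) would limit (i) — a current General Certificate is held — but (k) sets (j) aside: (k) is engaged — the reportable unit count is 30, under the 32 limit. (l) applies (aggregate throughput is 3,260 units, under the 3,460 units limit), but is displaced by (m): (m) operates against (l): the coverage ratio is 30%, below the 33% limit. Exception (a) stands.
Exception (b): the memorandum relates to a pending investigation; a current Provisional Certificate is held; the memorandum names a confidential informant — every condition holds. But: (n) operates against (b): the registered capacity is 1,200 units, less than the 1,240 units limit. (o) is not engaged (no current Provisional Notice is held), so (n) stands. (b) is therefore removed.
Exception (c)'s conditions are all satisfied: a current Annual Certificate is held; the memorandum contains personal medical information; the memorandum is privileged. However, paragraphs (p)–(q) must be considered: (p) operates against (c): a current Provisional Waiver is held. (q), which would lift (p), is not triggered — there is no Standing Clearance in force. (c) is therefore removed.
Exception (d): the memorandum is an unadopted draft; the qualifying period is 360 days, under the 365 days limit — every condition holds. But applying paragraph (r): (r) is triggered — the record's age is 24 years, meeting the 24 years threshold. So (d) is unavailable.
Exception (e) does not apply: the compliance score is 69 points, short of 80 points.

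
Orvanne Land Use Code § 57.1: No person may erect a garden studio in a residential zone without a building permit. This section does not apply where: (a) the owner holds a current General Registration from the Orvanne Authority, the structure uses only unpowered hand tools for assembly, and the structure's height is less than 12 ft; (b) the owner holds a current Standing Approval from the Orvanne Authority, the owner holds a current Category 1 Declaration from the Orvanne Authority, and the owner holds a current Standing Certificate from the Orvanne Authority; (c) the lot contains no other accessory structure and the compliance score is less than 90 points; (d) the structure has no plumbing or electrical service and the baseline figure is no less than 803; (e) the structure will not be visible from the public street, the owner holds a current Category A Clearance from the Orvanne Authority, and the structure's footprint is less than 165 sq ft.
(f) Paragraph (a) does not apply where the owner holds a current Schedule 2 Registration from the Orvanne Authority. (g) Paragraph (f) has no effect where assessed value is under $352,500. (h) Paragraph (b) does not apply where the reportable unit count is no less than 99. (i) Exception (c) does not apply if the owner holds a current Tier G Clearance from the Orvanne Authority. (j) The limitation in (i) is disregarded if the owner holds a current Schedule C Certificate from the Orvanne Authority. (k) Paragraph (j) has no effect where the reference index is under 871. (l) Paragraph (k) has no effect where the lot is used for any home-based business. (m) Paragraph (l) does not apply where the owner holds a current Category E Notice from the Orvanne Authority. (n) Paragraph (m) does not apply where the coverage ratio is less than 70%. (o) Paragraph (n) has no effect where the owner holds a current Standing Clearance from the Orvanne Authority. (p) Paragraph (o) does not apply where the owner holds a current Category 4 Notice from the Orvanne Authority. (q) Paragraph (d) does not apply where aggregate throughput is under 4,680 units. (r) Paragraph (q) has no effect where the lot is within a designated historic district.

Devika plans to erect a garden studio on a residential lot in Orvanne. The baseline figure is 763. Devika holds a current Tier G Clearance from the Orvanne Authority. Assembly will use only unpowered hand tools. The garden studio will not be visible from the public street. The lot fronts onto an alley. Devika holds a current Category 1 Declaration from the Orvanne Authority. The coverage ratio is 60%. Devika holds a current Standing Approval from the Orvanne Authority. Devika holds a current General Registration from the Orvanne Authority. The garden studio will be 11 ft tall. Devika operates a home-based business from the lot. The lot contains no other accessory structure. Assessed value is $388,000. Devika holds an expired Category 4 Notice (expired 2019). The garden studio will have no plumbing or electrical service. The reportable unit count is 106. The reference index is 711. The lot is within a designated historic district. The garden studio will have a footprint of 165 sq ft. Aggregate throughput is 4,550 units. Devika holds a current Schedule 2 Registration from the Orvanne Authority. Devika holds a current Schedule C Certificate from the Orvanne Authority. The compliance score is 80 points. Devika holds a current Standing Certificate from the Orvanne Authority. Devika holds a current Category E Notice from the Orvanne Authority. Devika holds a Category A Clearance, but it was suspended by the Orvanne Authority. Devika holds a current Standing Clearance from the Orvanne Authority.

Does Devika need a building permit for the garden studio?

Exception (a)'s conditions are all satisfied: a current General Registration is held; assembly uses only hand tools; the structure's height is 11 ft, less than the 12 ft limit. Turning to paragraphs (f)–(g): (f) operates against (a): a current Schedule 2 Registration is held. (g), which would lift (f), is not engaged — assessed value is $388,000, not under $352,500. Exception (a) does not apply.
Exception (b): a current Standing Approval is held; a current Category 1 Declaration is held; a current Standing Certificate is held — every condition holds. But applying paragraph (h): (h) applies — the reportable unit count is 106, meeting the 99 threshold. Exception (b) does not apply.
Exception (c)'s conditions are all satisfied: the lot has no other accessory structure; the compliance score is 80 points, less than the 90 points limit. But: (i) operates — a current Tier G Clearance is held. (j) is engaged (a current Schedule C Certificate is held), but is displaced by (k): (k) operates against (j): the reference index is 711, under the 871 limit. (l) is engaged (a home-based business operates on the lot), but yields to (m): (m) operates against (l): a current Category E Notice is held. (n) applies (the coverage ratio is 60%, less than the 70% limit), but is itself disapplied by (o): (o) operates against (n): a current Standing Clearance is held. (p), which would lift (o), is not triggered — no current Category 4 Notice is held. (c) is therefore removed.
Exception (d) does not apply: the baseline figure is 763, short of 803.
Exception (e) fails — there is no Category A Clearance in force.
None of the exceptions is available; § 57.1 applies in full.

Yes — Devika must obtain a building permit.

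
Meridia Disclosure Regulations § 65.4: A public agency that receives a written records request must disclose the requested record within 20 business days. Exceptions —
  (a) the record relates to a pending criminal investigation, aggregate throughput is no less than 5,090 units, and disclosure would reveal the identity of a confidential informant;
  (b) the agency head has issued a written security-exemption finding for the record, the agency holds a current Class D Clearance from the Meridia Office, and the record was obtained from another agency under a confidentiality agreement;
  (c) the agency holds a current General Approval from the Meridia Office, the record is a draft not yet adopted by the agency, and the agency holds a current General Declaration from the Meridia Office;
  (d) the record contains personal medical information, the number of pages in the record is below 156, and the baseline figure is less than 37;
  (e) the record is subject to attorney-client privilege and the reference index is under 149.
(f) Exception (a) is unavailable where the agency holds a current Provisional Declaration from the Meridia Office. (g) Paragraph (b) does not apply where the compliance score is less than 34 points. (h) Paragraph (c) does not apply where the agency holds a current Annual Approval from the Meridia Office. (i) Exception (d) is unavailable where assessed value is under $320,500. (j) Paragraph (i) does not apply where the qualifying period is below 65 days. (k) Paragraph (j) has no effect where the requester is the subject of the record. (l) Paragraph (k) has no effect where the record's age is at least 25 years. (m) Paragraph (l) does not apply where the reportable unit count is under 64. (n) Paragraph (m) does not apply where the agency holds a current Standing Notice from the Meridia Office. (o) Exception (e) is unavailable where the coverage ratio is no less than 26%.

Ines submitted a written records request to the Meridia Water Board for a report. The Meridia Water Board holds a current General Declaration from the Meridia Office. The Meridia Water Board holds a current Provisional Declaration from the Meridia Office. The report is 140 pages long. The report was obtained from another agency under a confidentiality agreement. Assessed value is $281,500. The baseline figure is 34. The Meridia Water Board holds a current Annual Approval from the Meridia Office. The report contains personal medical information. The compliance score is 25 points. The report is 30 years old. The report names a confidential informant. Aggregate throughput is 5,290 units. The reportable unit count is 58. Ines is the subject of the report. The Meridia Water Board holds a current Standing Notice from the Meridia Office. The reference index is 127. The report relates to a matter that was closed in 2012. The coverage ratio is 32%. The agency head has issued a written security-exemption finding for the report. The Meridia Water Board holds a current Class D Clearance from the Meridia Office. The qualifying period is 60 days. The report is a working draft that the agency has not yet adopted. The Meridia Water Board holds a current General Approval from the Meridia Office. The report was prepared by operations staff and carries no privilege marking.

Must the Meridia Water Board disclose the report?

Exception (a) fails — the report relates to a closed matter.
All of (b)'s requirements are met (a written security-exemption finding has been issued; a current Class D Clearance is held; the report was obtained under a confidentiality agreement). But applying paragraph (g): (g) is engaged — the compliance score is 25 points, less than the 34 points limit. So (b) is unavailable.
Exception (c)'s conditions are all satisfied: a current General Approval is held; the report is an unadopted draft; a current General Declaration is held. But: (h) is triggered — a current Annual Approval is held. Exception (c) does not apply.
Exception (d) is satisfied on its face — the report contains personal medical information; the number of pages in the record is 140, below the 156 limit; the baseline figure is 34, less than the 37 limit. As to paragraphs (i)–(n): (i) applies (assessed value is $281,500, under the $320,500 limit), but is overridden by (j): (j) applies — the qualifying period is 60 days, below the 65 days limit. (k) would limit (j) — Ines is the subject of the report — but (l) sets (k) aside: (l) is triggered — the record's age is 30 years, meeting the 25 years threshold. (m) would limit (l) — the reportable unit count is 58, under the 64 limit — but (n) sets (m) aside: (n) operates against (m): a current Standing Notice is held. So (d) applies.
Exception (e) requires that the record is subject to attorney-client privilege; but the report carries no privilege marking, so (e) is unavailable.

No — exception (d) applies; the Meridia Water Board is not required to disclose the report.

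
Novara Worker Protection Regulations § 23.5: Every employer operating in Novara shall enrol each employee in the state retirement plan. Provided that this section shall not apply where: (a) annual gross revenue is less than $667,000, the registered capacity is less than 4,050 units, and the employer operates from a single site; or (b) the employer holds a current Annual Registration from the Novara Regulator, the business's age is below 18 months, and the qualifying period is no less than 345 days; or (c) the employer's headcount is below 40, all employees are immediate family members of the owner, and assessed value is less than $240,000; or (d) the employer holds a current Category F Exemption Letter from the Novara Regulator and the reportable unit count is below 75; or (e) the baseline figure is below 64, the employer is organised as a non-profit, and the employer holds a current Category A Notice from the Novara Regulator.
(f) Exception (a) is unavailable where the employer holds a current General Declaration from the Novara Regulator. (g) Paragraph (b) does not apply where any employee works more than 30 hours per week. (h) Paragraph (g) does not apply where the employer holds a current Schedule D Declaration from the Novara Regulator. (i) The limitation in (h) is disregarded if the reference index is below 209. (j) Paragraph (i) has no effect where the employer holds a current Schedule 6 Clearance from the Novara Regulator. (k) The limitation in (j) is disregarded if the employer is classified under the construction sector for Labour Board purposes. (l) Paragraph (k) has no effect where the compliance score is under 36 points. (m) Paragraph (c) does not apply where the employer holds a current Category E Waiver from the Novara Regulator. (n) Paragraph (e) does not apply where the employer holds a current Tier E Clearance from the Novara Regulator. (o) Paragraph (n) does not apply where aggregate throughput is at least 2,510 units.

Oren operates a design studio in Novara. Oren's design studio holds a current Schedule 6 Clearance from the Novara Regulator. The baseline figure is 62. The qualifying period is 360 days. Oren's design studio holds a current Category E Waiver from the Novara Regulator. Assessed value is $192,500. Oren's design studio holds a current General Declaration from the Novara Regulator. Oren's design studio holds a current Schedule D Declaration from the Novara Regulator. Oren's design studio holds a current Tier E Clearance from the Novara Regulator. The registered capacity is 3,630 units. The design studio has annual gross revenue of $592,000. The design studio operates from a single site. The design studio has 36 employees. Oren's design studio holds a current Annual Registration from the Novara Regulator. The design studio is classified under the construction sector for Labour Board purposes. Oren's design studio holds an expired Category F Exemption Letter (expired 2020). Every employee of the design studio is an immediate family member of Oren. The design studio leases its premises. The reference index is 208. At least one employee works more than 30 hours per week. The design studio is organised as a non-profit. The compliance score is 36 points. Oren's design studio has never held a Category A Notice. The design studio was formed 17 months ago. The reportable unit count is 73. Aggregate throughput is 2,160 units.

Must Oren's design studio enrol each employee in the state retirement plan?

Exception (a)'s conditions are all satisfied: annual gross revenue is $592,000, less than the $667,000 limit; the registered capacity is 3,630 units, less than the 4,050 units limit; the employer operates from a single site. But applying paragraph (f): (f) applies — a current General Declaration is held. (a) is therefore removed.
Exception (b) is satisfied on its face — a current Annual Registration is held; the business's age is 17 months, below the 18 months limit; the qualifying period is 360 days, meeting the 345 days threshold. However, paragraphs (g)–(l) must be considered: (g) applies — at least one employee exceeds 30 hours/week. (h) would limit (g) — a current Schedule D Declaration is held — but (i) sets (h) aside: (i) is triggered — the reference index is 208, below the 209 limit. (j) would limit (i) — a current Schedule 6 Clearance is held — but (k) sets (j) aside: (k) applies — the design studio is classified under the construction sector. (l), which would lift (k), is not engaged — the compliance score is 36 points, not under 36 points. So (b) is unavailable.
All of (c)'s requirements are met (the employer's headcount is 36, below the 40 limit; every employee is an immediate family member; assessed value is $192,500, less than the $240,000 limit). However, paragraph (m) must be considered: (m) operates against (c): a current Category E Waiver is held. (c) is therefore removed.
Exception (d) fails — there is no Category F Exemption Letter in force.
Exception (e) fails — the Category A Notice is not current.
No exception applies. The general rule governs.

Yes — Oren's design studio must enrol each employee in the state retirement plan.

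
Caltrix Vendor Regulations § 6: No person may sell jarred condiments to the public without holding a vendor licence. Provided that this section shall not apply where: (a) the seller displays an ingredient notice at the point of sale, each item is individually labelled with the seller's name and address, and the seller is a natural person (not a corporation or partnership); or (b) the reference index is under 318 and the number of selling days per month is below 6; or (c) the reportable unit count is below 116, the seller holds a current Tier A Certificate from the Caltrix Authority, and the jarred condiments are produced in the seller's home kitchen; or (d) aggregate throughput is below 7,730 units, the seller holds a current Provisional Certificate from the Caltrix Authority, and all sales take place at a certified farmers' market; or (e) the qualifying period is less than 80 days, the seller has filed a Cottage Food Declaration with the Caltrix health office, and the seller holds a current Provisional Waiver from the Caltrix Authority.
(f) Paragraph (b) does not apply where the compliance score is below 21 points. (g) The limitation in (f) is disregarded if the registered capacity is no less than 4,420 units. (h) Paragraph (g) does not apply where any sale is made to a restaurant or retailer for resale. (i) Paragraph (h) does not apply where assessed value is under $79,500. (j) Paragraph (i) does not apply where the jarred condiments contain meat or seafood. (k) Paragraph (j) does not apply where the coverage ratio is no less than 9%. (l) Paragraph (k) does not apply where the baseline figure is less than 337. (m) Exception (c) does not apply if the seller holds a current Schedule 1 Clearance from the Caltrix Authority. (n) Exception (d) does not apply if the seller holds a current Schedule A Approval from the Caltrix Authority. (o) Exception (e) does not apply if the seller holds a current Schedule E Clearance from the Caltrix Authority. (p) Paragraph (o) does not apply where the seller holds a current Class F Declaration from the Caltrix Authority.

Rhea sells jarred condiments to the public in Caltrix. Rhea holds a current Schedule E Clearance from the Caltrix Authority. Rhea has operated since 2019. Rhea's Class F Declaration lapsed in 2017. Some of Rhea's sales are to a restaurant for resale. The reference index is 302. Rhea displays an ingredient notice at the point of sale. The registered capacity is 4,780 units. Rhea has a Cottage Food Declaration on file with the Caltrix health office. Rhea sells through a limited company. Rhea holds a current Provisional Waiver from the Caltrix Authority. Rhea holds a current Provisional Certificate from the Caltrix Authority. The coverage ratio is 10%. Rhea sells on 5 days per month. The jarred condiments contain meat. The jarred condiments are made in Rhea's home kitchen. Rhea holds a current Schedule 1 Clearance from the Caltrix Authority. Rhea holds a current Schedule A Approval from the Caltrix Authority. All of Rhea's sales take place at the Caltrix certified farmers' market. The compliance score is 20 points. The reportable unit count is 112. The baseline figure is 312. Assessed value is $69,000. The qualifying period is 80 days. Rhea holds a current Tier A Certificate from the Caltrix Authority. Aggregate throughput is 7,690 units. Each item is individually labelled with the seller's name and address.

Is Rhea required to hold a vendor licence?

Yes — Rhea must hold a vendor licence.

Exception (a) fails — the seller operates through a limited company.
All of (b)'s requirements are met (the reference index is 302, under the 318 limit; the number of selling days per month is 5, below the 6 limit). But applying paragraphs (f)–(l): (f) is triggered — the compliance score is 20 points, below the 21 points limit. (g) applies (the registered capacity is 4,780 units, meeting the 4,420 units threshold), but is set aside by (h): (h) is triggered — some sales are to a restaurant for resale. (i) would limit (h) — assessed value is $69,000, under the $79,500 limit — but (j) sets (i) aside: (j) operates against (i): the jarred condiments contain meat. (k) is triggered (the coverage ratio is 10%, meeting the 9% threshold), but is displaced by (l): (l) operates against (k): the baseline figure is 312, less than the 337 limit. So (b) is unavailable.
Exception (c) is satisfied on its face — the reportable unit count is 112, below the 116 limit; a current Tier A Certificate is held; the jarred condiments are home-kitchen produced. But applying paragraph (m): (m) operates against (c): a current Schedule 1 Clearance is held. Exception (c) does not apply.
Exception (d): aggregate throughput is 7,690 units, below the 7,730 units limit; a current Provisional Certificate is held; all sales are at a certified farmers' market — every condition holds. But: (n) applies — a current Schedule A Approval is held. (d) is therefore removed.
Exception (e) does not apply: the qualifying period is 80 days, not less than 80 days.
None of the exceptions is available; § 6 applies in full.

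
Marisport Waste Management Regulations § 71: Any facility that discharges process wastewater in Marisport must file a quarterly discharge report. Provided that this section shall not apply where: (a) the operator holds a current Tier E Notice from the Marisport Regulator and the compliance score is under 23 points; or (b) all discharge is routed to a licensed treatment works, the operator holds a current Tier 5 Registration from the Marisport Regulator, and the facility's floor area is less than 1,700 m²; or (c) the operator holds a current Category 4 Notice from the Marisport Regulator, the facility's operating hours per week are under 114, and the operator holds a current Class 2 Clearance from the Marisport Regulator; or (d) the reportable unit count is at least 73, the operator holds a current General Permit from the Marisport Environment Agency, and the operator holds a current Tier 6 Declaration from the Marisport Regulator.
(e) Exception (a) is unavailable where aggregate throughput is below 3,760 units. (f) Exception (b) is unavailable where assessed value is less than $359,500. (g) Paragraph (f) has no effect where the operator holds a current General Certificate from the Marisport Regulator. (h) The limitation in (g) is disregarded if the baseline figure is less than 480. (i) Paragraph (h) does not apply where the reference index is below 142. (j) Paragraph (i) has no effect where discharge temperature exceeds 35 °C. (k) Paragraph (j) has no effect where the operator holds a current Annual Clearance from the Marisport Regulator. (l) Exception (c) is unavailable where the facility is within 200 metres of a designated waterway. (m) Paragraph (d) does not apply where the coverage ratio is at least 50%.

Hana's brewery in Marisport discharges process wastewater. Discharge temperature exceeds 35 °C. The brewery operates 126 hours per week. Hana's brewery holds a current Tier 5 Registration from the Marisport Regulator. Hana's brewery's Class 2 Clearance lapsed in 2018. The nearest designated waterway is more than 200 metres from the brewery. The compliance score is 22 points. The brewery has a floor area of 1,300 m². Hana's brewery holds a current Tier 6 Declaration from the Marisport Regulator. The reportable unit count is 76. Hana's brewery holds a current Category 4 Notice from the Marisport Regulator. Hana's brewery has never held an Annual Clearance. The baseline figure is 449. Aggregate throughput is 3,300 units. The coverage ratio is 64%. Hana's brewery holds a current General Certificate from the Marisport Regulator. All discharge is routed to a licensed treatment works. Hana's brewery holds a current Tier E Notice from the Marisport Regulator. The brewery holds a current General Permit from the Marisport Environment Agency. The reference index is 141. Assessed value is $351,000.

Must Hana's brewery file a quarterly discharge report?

Exception (a) is satisfied on its face — a current Tier E Notice is held; the compliance score is 22 points, under the 23 points limit. But: (e) is engaged — aggregate throughput is 3,300 units, below the 3,760 units limit. (a) is therefore removed.
All of (b)'s requirements are met (discharge is routed to a licensed treatment works; a current Tier 5 Registration is held; the facility's floor area is 1,300 m², less than the 1,700 m² limit). But applying paragraphs (f)–(k): (f) is engaged — assessed value is $351,000, less than the $359,500 limit. (g) is engaged (a current General Certificate is held), but is displaced by (h): (h) operates against (g): the baseline figure is 449, less than the 480 limit. (i) would limit (h) — the reference index is 141, below the 142 limit — but (j) sets (i) aside: (j) is engaged — discharge temperature exceeds 35 °C. (k), which would lift (j), is not engaged — there is no Annual Clearance in force. Exception (b) does not apply.
Exception (c) does not apply: the facility's operating hours per week are 126, not under 114.
Exception (d)'s conditions are all satisfied: the reportable unit count is 76, meeting the 73 threshold; a current General Permit is held; a current Tier 6 Declaration is held. However, paragraph (m) must be considered: (m) operates — the coverage ratio is 64%, meeting the 50% threshold. (d) is therefore removed.
No exception displaces § 71.

Yes — Hana's brewery must file a quarterly discharge report.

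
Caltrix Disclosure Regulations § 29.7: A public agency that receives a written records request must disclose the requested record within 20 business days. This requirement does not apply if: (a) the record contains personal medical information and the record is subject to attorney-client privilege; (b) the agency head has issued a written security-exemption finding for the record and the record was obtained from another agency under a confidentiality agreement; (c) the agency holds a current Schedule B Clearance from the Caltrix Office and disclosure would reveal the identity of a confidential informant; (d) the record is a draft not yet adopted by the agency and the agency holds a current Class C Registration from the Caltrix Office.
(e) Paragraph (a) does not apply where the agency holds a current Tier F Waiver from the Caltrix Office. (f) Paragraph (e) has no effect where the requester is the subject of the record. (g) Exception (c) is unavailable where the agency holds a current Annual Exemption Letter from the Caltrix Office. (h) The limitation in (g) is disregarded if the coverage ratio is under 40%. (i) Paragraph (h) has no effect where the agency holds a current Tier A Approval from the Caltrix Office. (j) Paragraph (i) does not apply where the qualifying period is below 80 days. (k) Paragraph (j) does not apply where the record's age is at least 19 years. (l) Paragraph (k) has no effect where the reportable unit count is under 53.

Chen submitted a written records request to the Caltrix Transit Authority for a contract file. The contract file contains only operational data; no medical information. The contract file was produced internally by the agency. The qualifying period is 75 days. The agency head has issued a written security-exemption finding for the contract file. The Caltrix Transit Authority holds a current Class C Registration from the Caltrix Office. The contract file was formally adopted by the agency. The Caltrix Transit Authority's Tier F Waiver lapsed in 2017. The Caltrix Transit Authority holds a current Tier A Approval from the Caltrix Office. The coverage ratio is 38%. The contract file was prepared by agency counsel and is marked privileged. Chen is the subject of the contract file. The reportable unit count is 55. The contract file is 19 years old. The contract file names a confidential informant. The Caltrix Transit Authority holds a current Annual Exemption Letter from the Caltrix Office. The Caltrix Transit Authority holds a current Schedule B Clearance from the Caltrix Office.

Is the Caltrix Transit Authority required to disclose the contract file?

Exception (a) fails — the contract file contains only operational data.
Exception (b) fails — the contract file was produced internally.
Exception (c): a current Schedule B Clearance is held; the contract file names a confidential informant — every condition holds. However, paragraphs (g)–(l) must be considered: (g) operates against (c): a current Annual Exemption Letter is held. (h) would limit (g) — the coverage ratio is 38%, under the 40% limit — but (i) sets (h) aside: (i) is triggered — a current Tier A Approval is held. (j) would limit (i) — the qualifying period is 75 days, below the 80 days limit — but (k) sets (j) aside: (k) applies — the record's age is 19 years, meeting the 19 years threshold. (l), which would lift (k), does not operate here — the reportable unit count is 55, not under 53. Exception (c) does not apply.
Exception (d) requires that the record is a draft not yet adopted by the agency; but the contract file has been formally adopted, so (d) is unavailable.
No exception is made out. the Caltrix Transit Authority falls within the general rule.

Yes — the Caltrix Transit Authority must disclose the contract file.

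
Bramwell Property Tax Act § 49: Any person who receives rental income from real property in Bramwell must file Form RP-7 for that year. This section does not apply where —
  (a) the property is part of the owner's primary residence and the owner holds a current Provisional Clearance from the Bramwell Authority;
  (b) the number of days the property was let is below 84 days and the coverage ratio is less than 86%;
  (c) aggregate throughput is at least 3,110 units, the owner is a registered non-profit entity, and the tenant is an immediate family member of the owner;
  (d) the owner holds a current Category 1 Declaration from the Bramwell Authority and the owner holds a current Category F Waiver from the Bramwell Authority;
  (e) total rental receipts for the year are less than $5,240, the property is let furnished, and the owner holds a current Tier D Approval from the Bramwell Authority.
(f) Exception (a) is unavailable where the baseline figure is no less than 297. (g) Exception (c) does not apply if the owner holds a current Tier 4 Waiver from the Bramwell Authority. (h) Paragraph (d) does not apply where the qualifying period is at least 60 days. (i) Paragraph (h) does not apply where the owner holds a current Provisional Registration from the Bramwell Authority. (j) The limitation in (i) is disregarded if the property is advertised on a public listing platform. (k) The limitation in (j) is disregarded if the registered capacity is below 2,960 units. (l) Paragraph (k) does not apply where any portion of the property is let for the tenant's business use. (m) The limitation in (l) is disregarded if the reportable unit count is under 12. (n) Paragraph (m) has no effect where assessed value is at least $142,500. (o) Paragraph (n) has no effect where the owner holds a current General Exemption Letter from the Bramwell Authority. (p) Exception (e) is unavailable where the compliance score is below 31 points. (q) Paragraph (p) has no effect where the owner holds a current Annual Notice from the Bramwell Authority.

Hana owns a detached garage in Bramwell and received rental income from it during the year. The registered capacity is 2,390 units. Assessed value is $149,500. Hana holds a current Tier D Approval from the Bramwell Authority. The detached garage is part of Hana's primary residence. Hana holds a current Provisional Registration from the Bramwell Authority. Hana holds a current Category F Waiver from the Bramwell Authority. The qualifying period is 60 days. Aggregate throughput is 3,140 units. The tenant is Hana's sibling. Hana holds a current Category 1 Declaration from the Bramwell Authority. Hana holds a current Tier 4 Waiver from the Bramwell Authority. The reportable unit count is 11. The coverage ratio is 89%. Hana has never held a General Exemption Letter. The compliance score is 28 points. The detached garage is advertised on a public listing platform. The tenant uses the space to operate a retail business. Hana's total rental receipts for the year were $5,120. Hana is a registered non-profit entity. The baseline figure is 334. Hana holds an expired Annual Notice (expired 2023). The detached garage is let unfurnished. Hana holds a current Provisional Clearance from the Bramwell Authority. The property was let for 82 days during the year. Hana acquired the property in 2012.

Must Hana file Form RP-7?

Yes — Hana must file Form RP-7.

Exception (a)'s conditions are all satisfied: the detached garage is part of the primary residence; a current Provisional Clearance is held. But: (f) is engaged — the baseline figure is 334, meeting the 297 threshold. Exception (a) does not apply.
Exception (b) fails — the coverage ratio is 89%, not less than 86%.
Exception (c)'s conditions are all satisfied: aggregate throughput is 3,140 units, meeting the 3,110 units threshold; Hana is a registered non-profit; the tenant is an immediate family member. However, paragraph (g) must be considered: (g) is triggered — a current Tier 4 Waiver is held. Exception (c) does not apply.
All of (d)'s requirements are met (a current Category 1 Declaration is held; a current Category F Waiver is held). But: (h) operates against (d): the qualifying period is 60 days, meeting the 60 days threshold. (i) operates (a current Provisional Registration is held), but yields to (j): (j) operates against (i): the property is publicly advertised. (k) operates (the registered capacity is 2,390 units, below the 2,960 units limit), but is displaced by (l): (l) operates against (k): the space is let for business use. (m) applies (the reportable unit count is 11, under the 12 limit), but is itself disapplied by (n): (n) operates against (m): assessed value is $149,500, meeting the $142,500 threshold. (o) is not triggered (there is no General Exemption Letter in force), so (n) stands. Exception (d) does not apply.
Exception (e) requires that the property is let furnished; but the property is let unfurnished, so (e) is unavailable.
None of the exceptions is available; § 49 applies in full.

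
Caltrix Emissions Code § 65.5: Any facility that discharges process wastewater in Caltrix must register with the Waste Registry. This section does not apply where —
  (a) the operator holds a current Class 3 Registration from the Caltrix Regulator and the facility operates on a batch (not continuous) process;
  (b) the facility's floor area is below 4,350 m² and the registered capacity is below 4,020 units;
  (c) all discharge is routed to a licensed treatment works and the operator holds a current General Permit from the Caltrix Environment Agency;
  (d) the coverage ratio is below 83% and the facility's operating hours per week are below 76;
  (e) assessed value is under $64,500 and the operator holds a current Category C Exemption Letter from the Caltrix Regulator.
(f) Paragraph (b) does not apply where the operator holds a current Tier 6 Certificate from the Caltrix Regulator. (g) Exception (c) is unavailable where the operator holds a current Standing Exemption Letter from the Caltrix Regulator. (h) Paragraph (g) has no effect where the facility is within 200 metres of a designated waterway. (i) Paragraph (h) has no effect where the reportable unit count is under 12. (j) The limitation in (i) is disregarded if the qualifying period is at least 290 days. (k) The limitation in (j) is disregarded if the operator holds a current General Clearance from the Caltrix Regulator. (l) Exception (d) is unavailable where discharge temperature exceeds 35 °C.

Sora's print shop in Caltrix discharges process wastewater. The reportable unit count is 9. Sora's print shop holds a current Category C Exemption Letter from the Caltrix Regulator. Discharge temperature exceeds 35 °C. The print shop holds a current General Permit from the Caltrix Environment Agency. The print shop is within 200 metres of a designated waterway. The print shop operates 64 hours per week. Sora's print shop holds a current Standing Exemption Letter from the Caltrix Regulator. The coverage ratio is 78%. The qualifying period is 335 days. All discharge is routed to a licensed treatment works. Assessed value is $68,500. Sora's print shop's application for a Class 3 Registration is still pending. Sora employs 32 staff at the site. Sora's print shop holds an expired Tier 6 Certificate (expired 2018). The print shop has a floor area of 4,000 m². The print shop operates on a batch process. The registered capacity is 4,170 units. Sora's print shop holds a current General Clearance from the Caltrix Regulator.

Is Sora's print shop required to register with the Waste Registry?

Yes — Sora's print shop must register with the Waste Registry.

Exception (a) fails — the Class 3 Registration is not current.
Exception (b) fails — the registered capacity is 4,170 units, not below 4,020 units.
All of (c)'s requirements are met (discharge is routed to a licensed treatment works; a current General Permit is held). But: (g) is engaged — a current Standing Exemption Letter is held. (h) would limit (g) — the print shop is within 200 m of a designated waterway — but (i) sets (h) aside: (i) operates — the reportable unit count is 9, under the 12 limit. (j) operates (the qualifying period is 335 days, meeting the 290 days threshold), but is overridden by (k): (k) is engaged — a current General Clearance is held. Exception (c) does not apply.
Exception (d)'s conditions are all satisfied: the coverage ratio is 78%, below the 83% limit; the facility's operating hours per week are 64, below the 76 limit. But applying paragraph (l): (l) operates against (d): discharge temperature exceeds 35 °C. (d) is therefore removed.
Exception (e) does not apply: assessed value is $68,500, not under $64,500.
None of the exceptions is available; § 65.5 applies in full.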